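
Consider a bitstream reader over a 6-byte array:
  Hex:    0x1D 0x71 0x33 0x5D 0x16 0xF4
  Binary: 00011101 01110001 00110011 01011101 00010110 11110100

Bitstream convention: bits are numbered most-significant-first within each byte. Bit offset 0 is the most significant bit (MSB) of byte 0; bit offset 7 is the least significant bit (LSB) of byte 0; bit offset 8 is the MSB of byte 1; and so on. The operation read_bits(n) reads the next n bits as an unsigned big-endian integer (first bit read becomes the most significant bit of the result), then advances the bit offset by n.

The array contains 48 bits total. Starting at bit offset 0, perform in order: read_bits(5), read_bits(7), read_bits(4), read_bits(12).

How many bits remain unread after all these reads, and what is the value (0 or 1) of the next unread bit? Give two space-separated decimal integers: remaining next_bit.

Answer: 20 1

Derivation:
Read 1: bits[0:5] width=5 -> value=3 (bin 00011); offset now 5 = byte 0 bit 5; 43 bits remain
Read 2: bits[5:12] width=7 -> value=87 (bin 1010111); offset now 12 = byte 1 bit 4; 36 bits remain
Read 3: bits[12:16] width=4 -> value=1 (bin 0001); offset now 16 = byte 2 bit 0; 32 bits remain
Read 4: bits[16:28] width=12 -> value=821 (bin 001100110101); offset now 28 = byte 3 bit 4; 20 bits remain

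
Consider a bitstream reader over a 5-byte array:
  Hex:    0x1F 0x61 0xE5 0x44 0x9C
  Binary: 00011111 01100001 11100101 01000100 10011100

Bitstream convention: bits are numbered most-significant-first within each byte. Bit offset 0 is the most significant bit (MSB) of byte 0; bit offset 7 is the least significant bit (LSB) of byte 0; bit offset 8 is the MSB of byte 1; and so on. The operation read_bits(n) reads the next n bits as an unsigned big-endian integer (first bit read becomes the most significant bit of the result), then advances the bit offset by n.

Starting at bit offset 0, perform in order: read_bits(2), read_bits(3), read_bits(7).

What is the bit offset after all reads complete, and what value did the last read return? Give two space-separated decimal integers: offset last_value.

Read 1: bits[0:2] width=2 -> value=0 (bin 00); offset now 2 = byte 0 bit 2; 38 bits remain
Read 2: bits[2:5] width=3 -> value=3 (bin 011); offset now 5 = byte 0 bit 5; 35 bits remain
Read 3: bits[5:12] width=7 -> value=118 (bin 1110110); offset now 12 = byte 1 bit 4; 28 bits remain

Answer: 12 118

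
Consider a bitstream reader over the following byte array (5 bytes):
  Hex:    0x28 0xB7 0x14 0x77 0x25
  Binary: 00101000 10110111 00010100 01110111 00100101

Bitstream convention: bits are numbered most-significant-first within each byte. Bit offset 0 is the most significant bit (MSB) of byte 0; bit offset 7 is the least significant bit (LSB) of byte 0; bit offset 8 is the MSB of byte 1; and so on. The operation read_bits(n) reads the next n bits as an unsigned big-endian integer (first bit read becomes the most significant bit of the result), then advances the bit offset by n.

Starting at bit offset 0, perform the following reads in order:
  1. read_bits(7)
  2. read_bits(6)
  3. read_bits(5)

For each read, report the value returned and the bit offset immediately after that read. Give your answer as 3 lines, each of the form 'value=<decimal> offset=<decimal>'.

Read 1: bits[0:7] width=7 -> value=20 (bin 0010100); offset now 7 = byte 0 bit 7; 33 bits remain
Read 2: bits[7:13] width=6 -> value=22 (bin 010110); offset now 13 = byte 1 bit 5; 27 bits remain
Read 3: bits[13:18] width=5 -> value=28 (bin 11100); offset now 18 = byte 2 bit 2; 22 bits remain

Answer: value=20 offset=7
value=22 offset=13
value=28 offset=18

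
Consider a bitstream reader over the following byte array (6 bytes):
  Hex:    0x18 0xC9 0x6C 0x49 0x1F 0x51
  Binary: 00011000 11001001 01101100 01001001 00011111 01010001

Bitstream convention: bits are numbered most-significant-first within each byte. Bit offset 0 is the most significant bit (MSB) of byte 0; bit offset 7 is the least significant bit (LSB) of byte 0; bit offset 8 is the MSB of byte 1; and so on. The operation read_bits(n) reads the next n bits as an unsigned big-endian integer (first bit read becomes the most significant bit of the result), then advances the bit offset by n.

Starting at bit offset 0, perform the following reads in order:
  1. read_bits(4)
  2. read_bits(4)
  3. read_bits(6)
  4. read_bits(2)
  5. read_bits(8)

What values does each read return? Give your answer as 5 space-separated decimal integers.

Answer: 1 8 50 1 108

Derivation:
Read 1: bits[0:4] width=4 -> value=1 (bin 0001); offset now 4 = byte 0 bit 4; 44 bits remain
Read 2: bits[4:8] width=4 -> value=8 (bin 1000); offset now 8 = byte 1 bit 0; 40 bits remain
Read 3: bits[8:14] width=6 -> value=50 (bin 110010); offset now 14 = byte 1 bit 6; 34 bits remain
Read 4: bits[14:16] width=2 -> value=1 (bin 01); offset now 16 = byte 2 bit 0; 32 bits remain
Read 5: bits[16:24] width=8 -> value=108 (bin 01101100); offset now 24 = byte 3 bit 0; 24 bits remain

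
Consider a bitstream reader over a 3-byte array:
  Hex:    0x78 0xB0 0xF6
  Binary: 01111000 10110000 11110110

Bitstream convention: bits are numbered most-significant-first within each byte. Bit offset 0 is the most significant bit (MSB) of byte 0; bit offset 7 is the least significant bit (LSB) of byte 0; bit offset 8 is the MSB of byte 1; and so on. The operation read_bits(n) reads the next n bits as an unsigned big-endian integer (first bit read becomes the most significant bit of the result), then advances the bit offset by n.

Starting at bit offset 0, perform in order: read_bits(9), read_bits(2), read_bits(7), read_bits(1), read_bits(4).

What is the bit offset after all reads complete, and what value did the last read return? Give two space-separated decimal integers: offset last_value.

Answer: 23 11

Derivation:
Read 1: bits[0:9] width=9 -> value=241 (bin 011110001); offset now 9 = byte 1 bit 1; 15 bits remain
Read 2: bits[9:11] width=2 -> value=1 (bin 01); offset now 11 = byte 1 bit 3; 13 bits remain
Read 3: bits[11:18] width=7 -> value=67 (bin 1000011); offset now 18 = byte 2 bit 2; 6 bits remain
Read 4: bits[18:19] width=1 -> value=1 (bin 1); offset now 19 = byte 2 bit 3; 5 bits remain
Read 5: bits[19:23] width=4 -> value=11 (bin 1011); offset now 23 = byte 2 bit 7; 1 bits remain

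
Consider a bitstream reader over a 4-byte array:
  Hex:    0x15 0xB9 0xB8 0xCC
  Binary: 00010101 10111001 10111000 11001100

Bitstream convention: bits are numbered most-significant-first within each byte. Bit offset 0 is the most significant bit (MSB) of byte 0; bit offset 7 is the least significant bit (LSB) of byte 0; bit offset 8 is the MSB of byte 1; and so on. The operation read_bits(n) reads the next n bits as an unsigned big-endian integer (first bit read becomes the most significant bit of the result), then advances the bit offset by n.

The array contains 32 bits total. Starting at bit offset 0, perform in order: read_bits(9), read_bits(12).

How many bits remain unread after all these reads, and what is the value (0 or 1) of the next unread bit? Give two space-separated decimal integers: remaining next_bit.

Answer: 11 0

Derivation:
Read 1: bits[0:9] width=9 -> value=43 (bin 000101011); offset now 9 = byte 1 bit 1; 23 bits remain
Read 2: bits[9:21] width=12 -> value=1847 (bin 011100110111); offset now 21 = byte 2 bit 5; 11 bits remain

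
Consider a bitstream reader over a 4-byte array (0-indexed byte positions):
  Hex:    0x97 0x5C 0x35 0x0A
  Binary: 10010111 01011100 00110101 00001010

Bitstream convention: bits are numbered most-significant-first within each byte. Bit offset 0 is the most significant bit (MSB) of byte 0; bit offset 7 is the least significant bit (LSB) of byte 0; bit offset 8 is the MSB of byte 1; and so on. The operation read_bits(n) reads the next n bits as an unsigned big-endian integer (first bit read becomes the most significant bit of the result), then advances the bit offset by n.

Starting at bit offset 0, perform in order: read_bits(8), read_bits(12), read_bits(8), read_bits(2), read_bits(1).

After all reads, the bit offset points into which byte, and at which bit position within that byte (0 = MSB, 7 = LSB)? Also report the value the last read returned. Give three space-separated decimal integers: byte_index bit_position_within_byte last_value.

Answer: 3 7 1

Derivation:
Read 1: bits[0:8] width=8 -> value=151 (bin 10010111); offset now 8 = byte 1 bit 0; 24 bits remain
Read 2: bits[8:20] width=12 -> value=1475 (bin 010111000011); offset now 20 = byte 2 bit 4; 12 bits remain
Read 3: bits[20:28] width=8 -> value=80 (bin 01010000); offset now 28 = byte 3 bit 4; 4 bits remain
Read 4: bits[28:30] width=2 -> value=2 (bin 10); offset now 30 = byte 3 bit 6; 2 bits remain
Read 5: bits[30:31] width=1 -> value=1 (bin 1); offset now 31 = byte 3 bit 7; 1 bits remain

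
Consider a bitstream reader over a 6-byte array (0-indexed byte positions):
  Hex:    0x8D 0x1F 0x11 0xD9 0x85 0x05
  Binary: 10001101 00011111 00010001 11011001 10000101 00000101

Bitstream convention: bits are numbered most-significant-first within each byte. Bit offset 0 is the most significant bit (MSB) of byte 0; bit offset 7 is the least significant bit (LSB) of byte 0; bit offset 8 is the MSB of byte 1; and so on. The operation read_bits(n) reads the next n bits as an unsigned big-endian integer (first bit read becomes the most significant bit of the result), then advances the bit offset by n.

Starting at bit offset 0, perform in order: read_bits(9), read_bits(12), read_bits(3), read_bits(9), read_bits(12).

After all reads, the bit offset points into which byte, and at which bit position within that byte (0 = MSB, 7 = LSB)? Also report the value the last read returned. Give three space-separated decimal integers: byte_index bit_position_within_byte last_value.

Read 1: bits[0:9] width=9 -> value=282 (bin 100011010); offset now 9 = byte 1 bit 1; 39 bits remain
Read 2: bits[9:21] width=12 -> value=994 (bin 001111100010); offset now 21 = byte 2 bit 5; 27 bits remain
Read 3: bits[21:24] width=3 -> value=1 (bin 001); offset now 24 = byte 3 bit 0; 24 bits remain
Read 4: bits[24:33] width=9 -> value=435 (bin 110110011); offset now 33 = byte 4 bit 1; 15 bits remain
Read 5: bits[33:45] width=12 -> value=160 (bin 000010100000); offset now 45 = byte 5 bit 5; 3 bits remain

Answer: 5 5 160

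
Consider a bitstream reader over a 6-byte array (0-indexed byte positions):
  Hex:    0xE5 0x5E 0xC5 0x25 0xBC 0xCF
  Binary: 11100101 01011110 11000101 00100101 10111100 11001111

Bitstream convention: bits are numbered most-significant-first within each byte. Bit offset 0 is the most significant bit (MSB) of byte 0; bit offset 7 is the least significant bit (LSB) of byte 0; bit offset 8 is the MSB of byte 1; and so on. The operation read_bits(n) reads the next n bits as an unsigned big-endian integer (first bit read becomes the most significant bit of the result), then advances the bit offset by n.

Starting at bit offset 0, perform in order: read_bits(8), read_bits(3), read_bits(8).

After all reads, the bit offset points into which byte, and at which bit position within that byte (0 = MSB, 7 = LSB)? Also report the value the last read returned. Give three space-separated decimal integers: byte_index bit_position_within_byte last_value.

Answer: 2 3 246

Derivation:
Read 1: bits[0:8] width=8 -> value=229 (bin 11100101); offset now 8 = byte 1 bit 0; 40 bits remain
Read 2: bits[8:11] width=3 -> value=2 (bin 010); offset now 11 = byte 1 bit 3; 37 bits remain
Read 3: bits[11:19] width=8 -> value=246 (bin 11110110); offset now 19 = byte 2 bit 3; 29 bits remain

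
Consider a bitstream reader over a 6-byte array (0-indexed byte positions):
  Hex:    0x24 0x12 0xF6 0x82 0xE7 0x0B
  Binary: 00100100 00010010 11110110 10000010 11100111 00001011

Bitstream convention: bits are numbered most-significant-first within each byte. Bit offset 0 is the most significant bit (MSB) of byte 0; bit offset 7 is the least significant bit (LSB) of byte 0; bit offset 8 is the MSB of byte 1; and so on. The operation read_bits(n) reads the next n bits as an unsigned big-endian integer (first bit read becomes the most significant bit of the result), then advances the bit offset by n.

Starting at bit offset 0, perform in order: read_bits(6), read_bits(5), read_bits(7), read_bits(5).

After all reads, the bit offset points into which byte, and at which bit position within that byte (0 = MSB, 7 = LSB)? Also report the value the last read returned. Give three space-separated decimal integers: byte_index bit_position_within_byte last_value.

Read 1: bits[0:6] width=6 -> value=9 (bin 001001); offset now 6 = byte 0 bit 6; 42 bits remain
Read 2: bits[6:11] width=5 -> value=0 (bin 00000); offset now 11 = byte 1 bit 3; 37 bits remain
Read 3: bits[11:18] width=7 -> value=75 (bin 1001011); offset now 18 = byte 2 bit 2; 30 bits remain
Read 4: bits[18:23] width=5 -> value=27 (bin 11011); offset now 23 = byte 2 bit 7; 25 bits remain

Answer: 2 7 27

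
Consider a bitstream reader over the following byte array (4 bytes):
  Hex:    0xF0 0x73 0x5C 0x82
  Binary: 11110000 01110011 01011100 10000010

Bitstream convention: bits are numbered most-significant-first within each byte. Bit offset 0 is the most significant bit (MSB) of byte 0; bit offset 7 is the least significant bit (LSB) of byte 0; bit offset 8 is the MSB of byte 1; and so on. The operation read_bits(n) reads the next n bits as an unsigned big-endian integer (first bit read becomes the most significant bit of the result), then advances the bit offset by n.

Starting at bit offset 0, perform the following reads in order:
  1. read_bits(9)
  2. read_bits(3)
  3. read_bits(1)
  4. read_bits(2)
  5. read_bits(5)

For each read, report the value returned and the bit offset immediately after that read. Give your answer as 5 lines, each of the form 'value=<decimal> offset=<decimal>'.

Read 1: bits[0:9] width=9 -> value=480 (bin 111100000); offset now 9 = byte 1 bit 1; 23 bits remain
Read 2: bits[9:12] width=3 -> value=7 (bin 111); offset now 12 = byte 1 bit 4; 20 bits remain
Read 3: bits[12:13] width=1 -> value=0 (bin 0); offset now 13 = byte 1 bit 5; 19 bits remain
Read 4: bits[13:15] width=2 -> value=1 (bin 01); offset now 15 = byte 1 bit 7; 17 bits remain
Read 5: bits[15:20] width=5 -> value=21 (bin 10101); offset now 20 = byte 2 bit 4; 12 bits remain

Answer: value=480 offset=9
value=7 offset=12
value=0 offset=13
value=1 offset=15
value=21 offset=20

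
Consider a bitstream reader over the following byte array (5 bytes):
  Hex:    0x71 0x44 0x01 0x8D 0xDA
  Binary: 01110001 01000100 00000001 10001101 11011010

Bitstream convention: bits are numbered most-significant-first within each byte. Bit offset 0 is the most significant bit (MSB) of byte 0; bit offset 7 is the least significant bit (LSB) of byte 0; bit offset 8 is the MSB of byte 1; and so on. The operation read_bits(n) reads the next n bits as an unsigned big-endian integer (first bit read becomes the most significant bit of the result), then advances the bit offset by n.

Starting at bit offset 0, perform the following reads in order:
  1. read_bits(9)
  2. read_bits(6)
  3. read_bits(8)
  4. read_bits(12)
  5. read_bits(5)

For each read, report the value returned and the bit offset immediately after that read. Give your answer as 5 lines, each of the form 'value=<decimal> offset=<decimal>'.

Read 1: bits[0:9] width=9 -> value=226 (bin 011100010); offset now 9 = byte 1 bit 1; 31 bits remain
Read 2: bits[9:15] width=6 -> value=34 (bin 100010); offset now 15 = byte 1 bit 7; 25 bits remain
Read 3: bits[15:23] width=8 -> value=0 (bin 00000000); offset now 23 = byte 2 bit 7; 17 bits remain
Read 4: bits[23:35] width=12 -> value=3182 (bin 110001101110); offset now 35 = byte 4 bit 3; 5 bits remain
Read 5: bits[35:40] width=5 -> value=26 (bin 11010); offset now 40 = byte 5 bit 0; 0 bits remain

Answer: value=226 offset=9
value=34 offset=15
value=0 offset=23
value=3182 offset=35
value=26 offset=40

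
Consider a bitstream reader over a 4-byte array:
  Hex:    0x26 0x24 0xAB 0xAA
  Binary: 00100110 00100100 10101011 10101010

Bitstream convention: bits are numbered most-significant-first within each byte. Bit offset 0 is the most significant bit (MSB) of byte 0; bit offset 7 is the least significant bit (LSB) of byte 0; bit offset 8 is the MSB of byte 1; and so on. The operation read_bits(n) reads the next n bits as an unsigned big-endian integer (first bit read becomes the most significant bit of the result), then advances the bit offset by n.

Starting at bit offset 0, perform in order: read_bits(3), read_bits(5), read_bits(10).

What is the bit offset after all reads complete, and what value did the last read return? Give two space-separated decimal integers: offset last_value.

Answer: 18 146

Derivation:
Read 1: bits[0:3] width=3 -> value=1 (bin 001); offset now 3 = byte 0 bit 3; 29 bits remain
Read 2: bits[3:8] width=5 -> value=6 (bin 00110); offset now 8 = byte 1 bit 0; 24 bits remain
Read 3: bits[8:18] width=10 -> value=146 (bin 0010010010); offset now 18 = byte 2 bit 2; 14 bits remain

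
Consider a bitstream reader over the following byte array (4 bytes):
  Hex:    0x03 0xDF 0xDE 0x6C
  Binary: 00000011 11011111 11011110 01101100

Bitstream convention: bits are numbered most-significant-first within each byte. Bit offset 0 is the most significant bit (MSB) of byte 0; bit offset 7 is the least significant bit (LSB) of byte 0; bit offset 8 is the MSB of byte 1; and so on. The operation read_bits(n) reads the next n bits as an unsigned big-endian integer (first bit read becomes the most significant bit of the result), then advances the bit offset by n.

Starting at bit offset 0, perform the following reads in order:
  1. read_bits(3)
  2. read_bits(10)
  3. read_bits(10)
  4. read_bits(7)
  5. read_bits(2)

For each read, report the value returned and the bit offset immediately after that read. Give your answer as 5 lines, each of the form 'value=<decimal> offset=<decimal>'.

Answer: value=0 offset=3
value=123 offset=13
value=1007 offset=23
value=27 offset=30
value=0 offset=32

Derivation:
Read 1: bits[0:3] width=3 -> value=0 (bin 000); offset now 3 = byte 0 bit 3; 29 bits remain
Read 2: bits[3:13] width=10 -> value=123 (bin 0001111011); offset now 13 = byte 1 bit 5; 19 bits remain
Read 3: bits[13:23] width=10 -> value=1007 (bin 1111101111); offset now 23 = byte 2 bit 7; 9 bits remain
Read 4: bits[23:30] width=7 -> value=27 (bin 0011011); offset now 30 = byte 3 bit 6; 2 bits remain
Read 5: bits[30:32] width=2 -> value=0 (bin 00); offset now 32 = byte 4 bit 0; 0 bits remain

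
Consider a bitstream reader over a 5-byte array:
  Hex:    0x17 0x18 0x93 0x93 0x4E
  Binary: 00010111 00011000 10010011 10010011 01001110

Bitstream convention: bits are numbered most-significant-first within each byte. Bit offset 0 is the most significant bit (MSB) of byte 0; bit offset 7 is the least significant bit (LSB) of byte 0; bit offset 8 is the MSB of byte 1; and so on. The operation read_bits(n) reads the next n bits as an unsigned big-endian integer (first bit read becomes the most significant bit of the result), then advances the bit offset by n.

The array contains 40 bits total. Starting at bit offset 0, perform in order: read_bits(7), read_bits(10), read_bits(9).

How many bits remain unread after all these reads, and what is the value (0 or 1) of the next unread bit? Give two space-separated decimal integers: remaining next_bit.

Read 1: bits[0:7] width=7 -> value=11 (bin 0001011); offset now 7 = byte 0 bit 7; 33 bits remain
Read 2: bits[7:17] width=10 -> value=561 (bin 1000110001); offset now 17 = byte 2 bit 1; 23 bits remain
Read 3: bits[17:26] width=9 -> value=78 (bin 001001110); offset now 26 = byte 3 bit 2; 14 bits remain

Answer: 14 0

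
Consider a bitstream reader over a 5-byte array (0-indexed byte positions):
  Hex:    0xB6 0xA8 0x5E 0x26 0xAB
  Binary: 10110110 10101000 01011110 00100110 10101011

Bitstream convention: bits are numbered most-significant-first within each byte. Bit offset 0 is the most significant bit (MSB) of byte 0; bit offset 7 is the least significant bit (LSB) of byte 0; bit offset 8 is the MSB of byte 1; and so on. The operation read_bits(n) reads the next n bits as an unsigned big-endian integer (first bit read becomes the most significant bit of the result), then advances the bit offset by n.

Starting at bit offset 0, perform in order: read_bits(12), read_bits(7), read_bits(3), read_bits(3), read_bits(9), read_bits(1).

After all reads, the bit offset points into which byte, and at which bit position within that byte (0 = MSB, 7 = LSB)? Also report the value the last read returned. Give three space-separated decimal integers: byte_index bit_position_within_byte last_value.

Read 1: bits[0:12] width=12 -> value=2922 (bin 101101101010); offset now 12 = byte 1 bit 4; 28 bits remain
Read 2: bits[12:19] width=7 -> value=66 (bin 1000010); offset now 19 = byte 2 bit 3; 21 bits remain
Read 3: bits[19:22] width=3 -> value=7 (bin 111); offset now 22 = byte 2 bit 6; 18 bits remain
Read 4: bits[22:25] width=3 -> value=4 (bin 100); offset now 25 = byte 3 bit 1; 15 bits remain
Read 5: bits[25:34] width=9 -> value=154 (bin 010011010); offset now 34 = byte 4 bit 2; 6 bits remain
Read 6: bits[34:35] width=1 -> value=1 (bin 1); offset now 35 = byte 4 bit 3; 5 bits remain

Answer: 4 3 1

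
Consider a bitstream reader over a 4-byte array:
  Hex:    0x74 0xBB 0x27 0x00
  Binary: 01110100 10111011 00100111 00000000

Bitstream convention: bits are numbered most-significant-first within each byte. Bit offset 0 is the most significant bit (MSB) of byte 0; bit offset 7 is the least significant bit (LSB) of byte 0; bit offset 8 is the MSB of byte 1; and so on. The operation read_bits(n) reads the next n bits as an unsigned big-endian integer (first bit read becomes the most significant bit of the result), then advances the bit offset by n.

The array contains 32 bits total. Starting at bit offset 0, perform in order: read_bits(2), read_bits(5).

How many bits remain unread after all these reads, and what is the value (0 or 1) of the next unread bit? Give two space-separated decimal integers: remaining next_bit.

Read 1: bits[0:2] width=2 -> value=1 (bin 01); offset now 2 = byte 0 bit 2; 30 bits remain
Read 2: bits[2:7] width=5 -> value=26 (bin 11010); offset now 7 = byte 0 bit 7; 25 bits remain

Answer: 25 0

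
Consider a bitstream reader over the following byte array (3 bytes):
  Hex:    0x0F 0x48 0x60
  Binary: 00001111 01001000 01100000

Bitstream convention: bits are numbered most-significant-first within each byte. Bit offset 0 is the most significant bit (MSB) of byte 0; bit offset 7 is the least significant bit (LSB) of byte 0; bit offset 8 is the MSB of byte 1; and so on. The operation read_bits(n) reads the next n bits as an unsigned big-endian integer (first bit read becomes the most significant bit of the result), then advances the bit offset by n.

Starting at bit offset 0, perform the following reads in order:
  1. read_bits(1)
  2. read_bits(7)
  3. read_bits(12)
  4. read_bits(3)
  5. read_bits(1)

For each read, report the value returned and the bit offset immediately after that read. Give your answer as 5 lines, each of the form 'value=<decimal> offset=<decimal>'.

Answer: value=0 offset=1
value=15 offset=8
value=1158 offset=20
value=0 offset=23
value=0 offset=24

Derivation:
Read 1: bits[0:1] width=1 -> value=0 (bin 0); offset now 1 = byte 0 bit 1; 23 bits remain
Read 2: bits[1:8] width=7 -> value=15 (bin 0001111); offset now 8 = byte 1 bit 0; 16 bits remain
Read 3: bits[8:20] width=12 -> value=1158 (bin 010010000110); offset now 20 = byte 2 bit 4; 4 bits remain
Read 4: bits[20:23] width=3 -> value=0 (bin 000); offset now 23 = byte 2 bit 7; 1 bits remain
Read 5: bits[23:24] width=1 -> value=0 (bin 0); offset now 24 = byte 3 bit 0; 0 bits remain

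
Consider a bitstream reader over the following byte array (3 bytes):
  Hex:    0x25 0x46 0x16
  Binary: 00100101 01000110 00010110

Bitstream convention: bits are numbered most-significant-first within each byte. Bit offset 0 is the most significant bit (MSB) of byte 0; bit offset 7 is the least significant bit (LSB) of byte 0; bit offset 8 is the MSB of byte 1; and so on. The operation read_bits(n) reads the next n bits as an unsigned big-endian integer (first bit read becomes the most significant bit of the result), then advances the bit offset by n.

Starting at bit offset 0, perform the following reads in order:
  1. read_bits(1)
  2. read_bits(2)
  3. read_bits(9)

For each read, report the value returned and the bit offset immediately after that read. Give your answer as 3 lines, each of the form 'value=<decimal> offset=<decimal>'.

Answer: value=0 offset=1
value=1 offset=3
value=84 offset=12

Derivation:
Read 1: bits[0:1] width=1 -> value=0 (bin 0); offset now 1 = byte 0 bit 1; 23 bits remain
Read 2: bits[1:3] width=2 -> value=1 (bin 01); offset now 3 = byte 0 bit 3; 21 bits remain
Read 3: bits[3:12] width=9 -> value=84 (bin 001010100); offset now 12 = byte 1 bit 4; 12 bits remain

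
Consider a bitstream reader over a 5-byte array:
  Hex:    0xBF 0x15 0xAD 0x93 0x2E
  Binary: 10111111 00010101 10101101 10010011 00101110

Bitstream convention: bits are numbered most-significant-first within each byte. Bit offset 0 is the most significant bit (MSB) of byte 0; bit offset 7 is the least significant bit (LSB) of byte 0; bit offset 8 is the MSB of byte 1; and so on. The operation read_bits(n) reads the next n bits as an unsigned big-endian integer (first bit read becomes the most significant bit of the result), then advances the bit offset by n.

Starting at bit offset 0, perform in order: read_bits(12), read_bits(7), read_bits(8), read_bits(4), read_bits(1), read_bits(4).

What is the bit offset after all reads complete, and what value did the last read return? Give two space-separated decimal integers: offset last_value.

Answer: 36 2

Derivation:
Read 1: bits[0:12] width=12 -> value=3057 (bin 101111110001); offset now 12 = byte 1 bit 4; 28 bits remain
Read 2: bits[12:19] width=7 -> value=45 (bin 0101101); offset now 19 = byte 2 bit 3; 21 bits remain
Read 3: bits[19:27] width=8 -> value=108 (bin 01101100); offset now 27 = byte 3 bit 3; 13 bits remain
Read 4: bits[27:31] width=4 -> value=9 (bin 1001); offset now 31 = byte 3 bit 7; 9 bits remain
Read 5: bits[31:32] width=1 -> value=1 (bin 1); offset now 32 = byte 4 bit 0; 8 bits remain
Read 6: bits[32:36] width=4 -> value=2 (bin 0010); offset now 36 = byte 4 bit 4; 4 bits remain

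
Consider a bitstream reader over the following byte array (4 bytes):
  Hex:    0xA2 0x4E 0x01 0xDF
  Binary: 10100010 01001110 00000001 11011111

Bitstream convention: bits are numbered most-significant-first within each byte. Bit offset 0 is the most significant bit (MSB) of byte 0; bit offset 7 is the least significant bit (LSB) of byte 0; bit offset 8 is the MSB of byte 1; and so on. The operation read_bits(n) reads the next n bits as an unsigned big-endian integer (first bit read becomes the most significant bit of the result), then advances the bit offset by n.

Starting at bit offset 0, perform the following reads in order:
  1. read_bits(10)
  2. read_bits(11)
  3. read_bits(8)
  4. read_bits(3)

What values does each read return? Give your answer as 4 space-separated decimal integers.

Read 1: bits[0:10] width=10 -> value=649 (bin 1010001001); offset now 10 = byte 1 bit 2; 22 bits remain
Read 2: bits[10:21] width=11 -> value=448 (bin 00111000000); offset now 21 = byte 2 bit 5; 11 bits remain
Read 3: bits[21:29] width=8 -> value=59 (bin 00111011); offset now 29 = byte 3 bit 5; 3 bits remain
Read 4: bits[29:32] width=3 -> value=7 (bin 111); offset now 32 = byte 4 bit 0; 0 bits remain

Answer: 649 448 59 7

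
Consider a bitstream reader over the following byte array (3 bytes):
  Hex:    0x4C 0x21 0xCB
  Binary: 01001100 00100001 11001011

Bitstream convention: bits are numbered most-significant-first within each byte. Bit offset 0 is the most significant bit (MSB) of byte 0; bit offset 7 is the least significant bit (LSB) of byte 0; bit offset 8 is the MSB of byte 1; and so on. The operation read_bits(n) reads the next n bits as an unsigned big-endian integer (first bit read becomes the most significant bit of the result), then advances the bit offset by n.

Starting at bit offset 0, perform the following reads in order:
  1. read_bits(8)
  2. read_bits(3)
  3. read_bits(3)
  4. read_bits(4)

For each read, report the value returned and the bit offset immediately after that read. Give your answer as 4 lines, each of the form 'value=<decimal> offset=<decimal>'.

Answer: value=76 offset=8
value=1 offset=11
value=0 offset=14
value=7 offset=18

Derivation:
Read 1: bits[0:8] width=8 -> value=76 (bin 01001100); offset now 8 = byte 1 bit 0; 16 bits remain
Read 2: bits[8:11] width=3 -> value=1 (bin 001); offset now 11 = byte 1 bit 3; 13 bits remain
Read 3: bits[11:14] width=3 -> value=0 (bin 000); offset now 14 = byte 1 bit 6; 10 bits remain
Read 4: bits[14:18] width=4 -> value=7 (bin 0111); offset now 18 = byte 2 bit 2; 6 bits remain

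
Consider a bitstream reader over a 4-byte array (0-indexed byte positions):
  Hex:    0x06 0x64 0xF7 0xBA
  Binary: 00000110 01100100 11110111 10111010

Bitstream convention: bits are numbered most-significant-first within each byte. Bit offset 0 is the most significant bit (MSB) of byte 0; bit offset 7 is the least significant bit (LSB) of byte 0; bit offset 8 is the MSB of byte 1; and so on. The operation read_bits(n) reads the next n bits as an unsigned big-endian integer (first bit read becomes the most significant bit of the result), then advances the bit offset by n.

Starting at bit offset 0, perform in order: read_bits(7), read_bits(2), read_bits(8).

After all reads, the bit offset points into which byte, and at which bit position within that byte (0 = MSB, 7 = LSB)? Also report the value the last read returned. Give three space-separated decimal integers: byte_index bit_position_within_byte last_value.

Answer: 2 1 201

Derivation:
Read 1: bits[0:7] width=7 -> value=3 (bin 0000011); offset now 7 = byte 0 bit 7; 25 bits remain
Read 2: bits[7:9] width=2 -> value=0 (bin 00); offset now 9 = byte 1 bit 1; 23 bits remain
Read 3: bits[9:17] width=8 -> value=201 (bin 11001001); offset now 17 = byte 2 bit 1; 15 bits remain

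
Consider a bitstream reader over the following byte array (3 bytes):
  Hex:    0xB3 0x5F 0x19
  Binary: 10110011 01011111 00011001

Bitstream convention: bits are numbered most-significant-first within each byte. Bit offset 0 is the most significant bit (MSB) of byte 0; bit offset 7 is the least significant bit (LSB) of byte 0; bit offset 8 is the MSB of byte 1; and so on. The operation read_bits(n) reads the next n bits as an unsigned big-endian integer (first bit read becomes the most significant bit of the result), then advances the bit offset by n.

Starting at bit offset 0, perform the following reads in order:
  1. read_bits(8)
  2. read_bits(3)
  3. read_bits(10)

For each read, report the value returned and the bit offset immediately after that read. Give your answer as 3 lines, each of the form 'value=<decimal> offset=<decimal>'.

Read 1: bits[0:8] width=8 -> value=179 (bin 10110011); offset now 8 = byte 1 bit 0; 16 bits remain
Read 2: bits[8:11] width=3 -> value=2 (bin 010); offset now 11 = byte 1 bit 3; 13 bits remain
Read 3: bits[11:21] width=10 -> value=995 (bin 1111100011); offset now 21 = byte 2 bit 5; 3 bits remain

Answer: value=179 offset=8
value=2 offset=11
value=995 offset=21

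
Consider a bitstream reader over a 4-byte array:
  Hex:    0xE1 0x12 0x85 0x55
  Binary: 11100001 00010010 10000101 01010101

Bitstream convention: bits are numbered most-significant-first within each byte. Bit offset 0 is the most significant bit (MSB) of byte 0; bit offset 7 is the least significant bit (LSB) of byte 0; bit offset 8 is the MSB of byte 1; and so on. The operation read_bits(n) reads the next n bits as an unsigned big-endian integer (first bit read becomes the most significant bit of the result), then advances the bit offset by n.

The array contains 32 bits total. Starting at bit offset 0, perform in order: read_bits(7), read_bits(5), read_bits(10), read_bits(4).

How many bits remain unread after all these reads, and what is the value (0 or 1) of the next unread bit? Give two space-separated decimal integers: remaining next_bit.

Answer: 6 0

Derivation:
Read 1: bits[0:7] width=7 -> value=112 (bin 1110000); offset now 7 = byte 0 bit 7; 25 bits remain
Read 2: bits[7:12] width=5 -> value=17 (bin 10001); offset now 12 = byte 1 bit 4; 20 bits remain
Read 3: bits[12:22] width=10 -> value=161 (bin 0010100001); offset now 22 = byte 2 bit 6; 10 bits remain
Read 4: bits[22:26] width=4 -> value=5 (bin 0101); offset now 26 = byte 3 bit 2; 6 bits remain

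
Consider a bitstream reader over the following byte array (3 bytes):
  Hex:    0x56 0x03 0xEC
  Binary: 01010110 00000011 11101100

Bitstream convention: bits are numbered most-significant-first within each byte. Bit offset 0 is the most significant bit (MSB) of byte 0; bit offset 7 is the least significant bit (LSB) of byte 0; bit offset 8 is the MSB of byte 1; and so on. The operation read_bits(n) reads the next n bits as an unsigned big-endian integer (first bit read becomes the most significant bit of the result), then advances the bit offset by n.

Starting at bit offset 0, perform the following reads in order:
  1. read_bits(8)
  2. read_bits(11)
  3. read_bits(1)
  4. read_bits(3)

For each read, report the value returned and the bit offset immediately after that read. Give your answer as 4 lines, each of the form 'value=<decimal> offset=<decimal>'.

Read 1: bits[0:8] width=8 -> value=86 (bin 01010110); offset now 8 = byte 1 bit 0; 16 bits remain
Read 2: bits[8:19] width=11 -> value=31 (bin 00000011111); offset now 19 = byte 2 bit 3; 5 bits remain
Read 3: bits[19:20] width=1 -> value=0 (bin 0); offset now 20 = byte 2 bit 4; 4 bits remain
Read 4: bits[20:23] width=3 -> value=6 (bin 110); offset now 23 = byte 2 bit 7; 1 bits remain

Answer: value=86 offset=8
value=31 offset=19
value=0 offset=20
value=6 offset=23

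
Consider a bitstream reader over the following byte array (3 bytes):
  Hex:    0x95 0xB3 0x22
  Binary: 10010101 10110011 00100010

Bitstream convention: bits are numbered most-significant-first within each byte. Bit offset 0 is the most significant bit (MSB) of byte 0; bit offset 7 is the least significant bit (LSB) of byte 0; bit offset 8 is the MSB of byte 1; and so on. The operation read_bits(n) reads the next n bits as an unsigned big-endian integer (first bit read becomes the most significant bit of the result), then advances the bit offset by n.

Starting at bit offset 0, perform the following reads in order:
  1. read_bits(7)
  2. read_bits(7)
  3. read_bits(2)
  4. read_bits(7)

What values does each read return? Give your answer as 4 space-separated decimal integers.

Read 1: bits[0:7] width=7 -> value=74 (bin 1001010); offset now 7 = byte 0 bit 7; 17 bits remain
Read 2: bits[7:14] width=7 -> value=108 (bin 1101100); offset now 14 = byte 1 bit 6; 10 bits remain
Read 3: bits[14:16] width=2 -> value=3 (bin 11); offset now 16 = byte 2 bit 0; 8 bits remain
Read 4: bits[16:23] width=7 -> value=17 (bin 0010001); offset now 23 = byte 2 bit 7; 1 bits remain

Answer: 74 108 3 17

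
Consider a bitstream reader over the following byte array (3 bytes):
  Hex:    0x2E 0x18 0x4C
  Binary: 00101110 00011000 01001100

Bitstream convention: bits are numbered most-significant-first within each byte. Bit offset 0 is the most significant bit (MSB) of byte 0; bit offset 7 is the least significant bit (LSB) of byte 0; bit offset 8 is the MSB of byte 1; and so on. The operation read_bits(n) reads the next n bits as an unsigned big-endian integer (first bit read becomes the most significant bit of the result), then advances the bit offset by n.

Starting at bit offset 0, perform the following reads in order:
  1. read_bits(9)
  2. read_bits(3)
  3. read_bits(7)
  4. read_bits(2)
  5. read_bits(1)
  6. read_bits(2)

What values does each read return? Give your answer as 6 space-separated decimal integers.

Answer: 92 1 66 1 1 0

Derivation:
Read 1: bits[0:9] width=9 -> value=92 (bin 001011100); offset now 9 = byte 1 bit 1; 15 bits remain
Read 2: bits[9:12] width=3 -> value=1 (bin 001); offset now 12 = byte 1 bit 4; 12 bits remain
Read 3: bits[12:19] width=7 -> value=66 (bin 1000010); offset now 19 = byte 2 bit 3; 5 bits remain
Read 4: bits[19:21] width=2 -> value=1 (bin 01); offset now 21 = byte 2 bit 5; 3 bits remain
Read 5: bits[21:22] width=1 -> value=1 (bin 1); offset now 22 = byte 2 bit 6; 2 bits remain
Read 6: bits[22:24] width=2 -> value=0 (bin 00); offset now 24 = byte 3 bit 0; 0 bits remain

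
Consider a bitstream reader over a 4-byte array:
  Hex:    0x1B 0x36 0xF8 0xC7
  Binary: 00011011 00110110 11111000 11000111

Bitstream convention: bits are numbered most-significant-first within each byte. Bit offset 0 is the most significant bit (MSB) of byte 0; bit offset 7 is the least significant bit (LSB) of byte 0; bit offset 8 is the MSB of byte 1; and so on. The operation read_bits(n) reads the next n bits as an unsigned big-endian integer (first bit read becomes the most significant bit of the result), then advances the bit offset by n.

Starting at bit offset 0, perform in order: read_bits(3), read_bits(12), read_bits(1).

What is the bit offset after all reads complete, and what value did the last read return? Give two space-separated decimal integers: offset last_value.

Answer: 16 0

Derivation:
Read 1: bits[0:3] width=3 -> value=0 (bin 000); offset now 3 = byte 0 bit 3; 29 bits remain
Read 2: bits[3:15] width=12 -> value=3483 (bin 110110011011); offset now 15 = byte 1 bit 7; 17 bits remain
Read 3: bits[15:16] width=1 -> value=0 (bin 0); offset now 16 = byte 2 bit 0; 16 bits remain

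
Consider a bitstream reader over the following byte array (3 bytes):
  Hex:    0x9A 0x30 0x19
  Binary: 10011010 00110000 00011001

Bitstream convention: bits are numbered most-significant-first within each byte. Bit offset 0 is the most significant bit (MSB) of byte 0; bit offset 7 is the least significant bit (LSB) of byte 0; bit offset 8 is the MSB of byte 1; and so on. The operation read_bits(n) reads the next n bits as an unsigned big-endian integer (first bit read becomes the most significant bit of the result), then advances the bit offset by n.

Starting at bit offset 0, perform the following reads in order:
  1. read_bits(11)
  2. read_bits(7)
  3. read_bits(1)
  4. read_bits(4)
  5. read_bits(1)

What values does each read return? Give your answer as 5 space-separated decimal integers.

Answer: 1233 64 0 12 1

Derivation:
Read 1: bits[0:11] width=11 -> value=1233 (bin 10011010001); offset now 11 = byte 1 bit 3; 13 bits remain
Read 2: bits[11:18] width=7 -> value=64 (bin 1000000); offset now 18 = byte 2 bit 2; 6 bits remain
Read 3: bits[18:19] width=1 -> value=0 (bin 0); offset now 19 = byte 2 bit 3; 5 bits remain
Read 4: bits[19:23] width=4 -> value=12 (bin 1100); offset now 23 = byte 2 bit 7; 1 bits remain
Read 5: bits[23:24] width=1 -> value=1 (bin 1); offset now 24 = byte 3 bit 0; 0 bits remain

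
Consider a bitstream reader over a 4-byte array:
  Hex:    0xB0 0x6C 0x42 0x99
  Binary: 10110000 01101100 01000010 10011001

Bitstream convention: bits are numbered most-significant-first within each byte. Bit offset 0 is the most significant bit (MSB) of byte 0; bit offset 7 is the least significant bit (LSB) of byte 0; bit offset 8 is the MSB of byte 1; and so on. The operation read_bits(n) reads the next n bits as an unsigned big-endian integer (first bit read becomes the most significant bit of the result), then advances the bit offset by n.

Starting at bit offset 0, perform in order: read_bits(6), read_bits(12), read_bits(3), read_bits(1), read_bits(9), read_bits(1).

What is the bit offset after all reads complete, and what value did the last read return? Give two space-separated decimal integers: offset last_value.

Read 1: bits[0:6] width=6 -> value=44 (bin 101100); offset now 6 = byte 0 bit 6; 26 bits remain
Read 2: bits[6:18] width=12 -> value=433 (bin 000110110001); offset now 18 = byte 2 bit 2; 14 bits remain
Read 3: bits[18:21] width=3 -> value=0 (bin 000); offset now 21 = byte 2 bit 5; 11 bits remain
Read 4: bits[21:22] width=1 -> value=0 (bin 0); offset now 22 = byte 2 bit 6; 10 bits remain
Read 5: bits[22:31] width=9 -> value=332 (bin 101001100); offset now 31 = byte 3 bit 7; 1 bits remain
Read 6: bits[31:32] width=1 -> value=1 (bin 1); offset now 32 = byte 4 bit 0; 0 bits remain

Answer: 32 1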